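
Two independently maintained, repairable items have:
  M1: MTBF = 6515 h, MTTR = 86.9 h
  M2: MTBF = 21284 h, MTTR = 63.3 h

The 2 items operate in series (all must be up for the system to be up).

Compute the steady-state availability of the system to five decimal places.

A(M1) = MTBF/(MTBF+MTTR) = 6515/(6515+86.9) = 0.986837
A(M2) = MTBF/(MTBF+MTTR) = 21284/(21284+63.3) = 0.997035
Series availability: 0.986837 × 0.997035 = 0.98391

0.98391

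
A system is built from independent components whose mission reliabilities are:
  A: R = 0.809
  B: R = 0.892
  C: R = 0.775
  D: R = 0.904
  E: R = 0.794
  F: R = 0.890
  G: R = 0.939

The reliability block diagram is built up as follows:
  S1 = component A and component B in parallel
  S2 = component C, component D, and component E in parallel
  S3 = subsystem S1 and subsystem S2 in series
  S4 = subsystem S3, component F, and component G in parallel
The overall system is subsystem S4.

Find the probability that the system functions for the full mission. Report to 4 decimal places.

0.9998

Parallel (A and B): 1 − (1 − 0.809000)(1 − 0.892000) = 0.979372
Parallel (C, D, and E): 1 − (1 − 0.775000)(1 − 0.904000)(1 − 0.794000) = 0.995550
Series ([0.979372] and [0.995550]): 0.979372 × 0.995550 = 0.975014
Parallel ([0.975014], F, and G): 1 − (1 − 0.975014)(1 − 0.890000)(1 − 0.939000) = 0.9998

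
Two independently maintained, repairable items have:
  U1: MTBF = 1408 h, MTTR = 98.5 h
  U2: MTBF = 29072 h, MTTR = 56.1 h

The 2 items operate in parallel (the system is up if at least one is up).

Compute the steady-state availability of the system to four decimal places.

0.9999

A(U1) = MTBF/(MTBF+MTTR) = 1408/(1408+98.5) = 0.934617
A(U2) = MTBF/(MTBF+MTTR) = 29072/(29072+56.1) = 0.998074
Parallel availability: 1 − (1 − 0.934617)(1 − 0.998074) = 0.9999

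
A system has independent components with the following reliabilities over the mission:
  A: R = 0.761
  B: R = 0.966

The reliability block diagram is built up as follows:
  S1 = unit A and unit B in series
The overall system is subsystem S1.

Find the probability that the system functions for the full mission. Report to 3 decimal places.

Series (A and B): 0.76100 × 0.96600 = 0.735

0.735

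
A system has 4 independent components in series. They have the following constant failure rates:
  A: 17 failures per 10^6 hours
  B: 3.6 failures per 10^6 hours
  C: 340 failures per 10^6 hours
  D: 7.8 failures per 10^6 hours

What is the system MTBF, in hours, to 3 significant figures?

Series of exponential components: λ_sys = Σ λ_i
λ_sys = 0.000017 + 0.0000036 + 0.00034 + 0.0000078 = 3.6840e-04 /h
MTBF = 1 / λ_sys = 2710 h

2710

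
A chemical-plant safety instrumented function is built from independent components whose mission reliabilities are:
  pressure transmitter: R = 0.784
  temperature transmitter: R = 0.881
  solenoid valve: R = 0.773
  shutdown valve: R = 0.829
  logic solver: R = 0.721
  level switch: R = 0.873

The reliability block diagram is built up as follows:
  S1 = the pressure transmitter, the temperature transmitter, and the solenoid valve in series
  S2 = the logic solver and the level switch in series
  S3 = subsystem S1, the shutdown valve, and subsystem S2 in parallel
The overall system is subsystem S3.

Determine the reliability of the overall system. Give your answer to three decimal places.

0.970

Series (pressure transmitter, temperature transmitter, and solenoid valve): 0.78400 × 0.88100 × 0.77300 = 0.53391
Series (logic solver and level switch): 0.72100 × 0.87300 = 0.62943
Parallel ([0.53391], shutdown valve, and [0.62943]): 1 − (1 − 0.53391)(1 − 0.82900)(1 − 0.62943) = 0.970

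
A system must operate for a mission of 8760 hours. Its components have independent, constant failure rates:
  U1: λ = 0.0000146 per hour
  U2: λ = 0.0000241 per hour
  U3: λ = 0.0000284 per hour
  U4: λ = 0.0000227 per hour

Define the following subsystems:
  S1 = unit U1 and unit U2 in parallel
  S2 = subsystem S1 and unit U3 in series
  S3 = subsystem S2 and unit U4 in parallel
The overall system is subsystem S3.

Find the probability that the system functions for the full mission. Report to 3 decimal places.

R(U1) = exp(−0.0000146 × 8760) = 0.87994
R(U2) = exp(−0.0000241 × 8760) = 0.80968
R(U3) = exp(−0.0000284 × 8760) = 0.77975
R(U4) = exp(−0.0000227 × 8760) = 0.81967
Parallel (U1 and U2): 1 − (1 − 0.87994)(1 − 0.80968) = 0.97715
Series ([0.97715] and U3): 0.97715 × 0.77975 = 0.76193
Parallel ([0.76193] and U4): 1 − (1 − 0.76193)(1 − 0.81967) = 0.957

0.957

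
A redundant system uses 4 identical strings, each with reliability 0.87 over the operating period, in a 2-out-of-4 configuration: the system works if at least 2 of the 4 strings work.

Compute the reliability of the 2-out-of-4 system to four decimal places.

R = Σ_{i=2}^{4} C(4,i) p^i (1−p)^{4−i} with p = 0.87
C(4,2)·0.87^2·0.13^2 = 0.076750
C(4,3)·0.87^3·0.13^1 = 0.342422
C(4,4)·0.87^4·0.13^0 = 0.572898
Sum = 0.9921

0.9921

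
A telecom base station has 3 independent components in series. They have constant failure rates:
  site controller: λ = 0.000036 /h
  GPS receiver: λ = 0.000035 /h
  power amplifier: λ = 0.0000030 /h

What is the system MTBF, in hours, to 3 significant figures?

13500

Series of exponential components: λ_sys = Σ λ_i
λ_sys = 0.000036 + 0.000035 + 0.0000030 = 7.4000e-05 /h
MTBF = 1 / λ_sys = 13500 h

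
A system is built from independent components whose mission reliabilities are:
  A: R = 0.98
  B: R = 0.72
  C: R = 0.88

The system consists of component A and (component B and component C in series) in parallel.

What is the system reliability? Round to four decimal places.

0.9927

Series (B and C): 0.720000 × 0.880000 = 0.633600
Parallel (A and [0.633600]): 1 − (1 − 0.980000)(1 − 0.633600) = 0.9927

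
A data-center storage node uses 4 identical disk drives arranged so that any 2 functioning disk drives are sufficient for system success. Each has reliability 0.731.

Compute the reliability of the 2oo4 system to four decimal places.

R = Σ_{i=2}^{4} C(4,i) p^i (1−p)^{4−i} with p = 0.731
C(4,2)·0.731^2·0.269^2 = 0.232001
C(4,3)·0.731^3·0.269^1 = 0.420305
C(4,4)·0.731^4·0.269^0 = 0.285542
Sum = 0.9378

0.9378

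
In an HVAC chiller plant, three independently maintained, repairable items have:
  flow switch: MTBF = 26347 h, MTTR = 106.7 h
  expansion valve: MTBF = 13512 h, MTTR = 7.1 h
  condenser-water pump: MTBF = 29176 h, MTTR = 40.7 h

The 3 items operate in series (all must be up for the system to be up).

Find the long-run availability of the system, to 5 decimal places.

A(flow switch) = MTBF/(MTBF+MTTR) = 26347/(26347+106.7) = 0.995967
A(expansion valve) = MTBF/(MTBF+MTTR) = 13512/(13512+7.1) = 0.999475
A(condenser-water pump) = MTBF/(MTBF+MTTR) = 29176/(29176+40.7) = 0.998607
Series availability: 0.995967 × 0.999475 × 0.998607 = 0.99406

0.99406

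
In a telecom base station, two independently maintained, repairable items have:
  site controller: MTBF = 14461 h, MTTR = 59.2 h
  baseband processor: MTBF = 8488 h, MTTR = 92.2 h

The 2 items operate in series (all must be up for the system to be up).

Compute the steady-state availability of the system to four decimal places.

0.9852

A(site controller) = MTBF/(MTBF+MTTR) = 14461/(14461+59.2) = 0.995923
A(baseband processor) = MTBF/(MTBF+MTTR) = 8488/(8488+92.2) = 0.989254
Series availability: 0.995923 × 0.989254 = 0.9852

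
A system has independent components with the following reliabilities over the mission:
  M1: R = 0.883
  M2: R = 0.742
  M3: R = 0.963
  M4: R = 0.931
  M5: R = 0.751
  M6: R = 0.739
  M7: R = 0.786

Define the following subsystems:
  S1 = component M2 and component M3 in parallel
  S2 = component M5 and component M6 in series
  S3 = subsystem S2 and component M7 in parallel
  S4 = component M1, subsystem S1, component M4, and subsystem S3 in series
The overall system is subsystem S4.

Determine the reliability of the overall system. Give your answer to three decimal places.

0.737

Parallel (M2 and M3): 1 − (1 − 0.74200)(1 − 0.96300) = 0.99045
Series (M5 and M6): 0.75100 × 0.73900 = 0.55499
Parallel ([0.55499] and M7): 1 − (1 − 0.55499)(1 − 0.78600) = 0.90477
Series (M1, [0.99045], M4, and [0.90477]): 0.88300 × 0.99045 × 0.93100 × 0.90477 = 0.737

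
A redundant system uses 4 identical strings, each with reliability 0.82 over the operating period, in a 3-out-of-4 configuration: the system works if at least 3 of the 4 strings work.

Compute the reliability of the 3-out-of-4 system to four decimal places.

R = Σ_{i=3}^{4} C(4,i) p^i (1−p)^{4−i} with p = 0.82
C(4,3)·0.82^3·0.18^1 = 0.396985
C(4,4)·0.82^4·0.18^0 = 0.452122
Sum = 0.8491

0.8491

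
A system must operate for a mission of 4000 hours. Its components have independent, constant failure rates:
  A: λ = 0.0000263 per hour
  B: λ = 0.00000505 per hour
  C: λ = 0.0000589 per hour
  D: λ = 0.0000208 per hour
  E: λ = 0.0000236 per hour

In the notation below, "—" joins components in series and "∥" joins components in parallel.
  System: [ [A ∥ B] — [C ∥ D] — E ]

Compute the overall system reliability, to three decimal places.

0.893

R(A) = exp(−0.0000263 × 4000) = 0.90014
R(B) = exp(−0.00000505 × 4000) = 0.98000
R(C) = exp(−0.0000589 × 4000) = 0.79010
R(D) = exp(−0.0000208 × 4000) = 0.92017
R(E) = exp(−0.0000236 × 4000) = 0.90992
Parallel (A and B): 1 − (1 − 0.90014)(1 − 0.98000) = 0.99800
Parallel (C and D): 1 − (1 − 0.79010)(1 − 0.92017) = 0.98324
Series ([0.99800], [0.98324], and E): 0.99800 × 0.98324 × 0.90992 = 0.893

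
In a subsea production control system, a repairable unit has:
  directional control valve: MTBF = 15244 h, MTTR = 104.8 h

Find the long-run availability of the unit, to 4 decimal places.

A(directional control valve) = MTBF/(MTBF+MTTR) = 15244/(15244+104.8) = 0.9932

0.9932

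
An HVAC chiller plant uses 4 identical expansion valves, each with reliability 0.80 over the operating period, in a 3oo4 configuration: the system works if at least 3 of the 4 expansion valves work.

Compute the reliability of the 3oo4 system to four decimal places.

R = Σ_{i=3}^{4} C(4,i) p^i (1−p)^{4−i} with p = 0.80
C(4,3)·0.80^3·0.20^1 = 0.409600
C(4,4)·0.80^4·0.20^0 = 0.409600
Sum = 0.8192

0.8192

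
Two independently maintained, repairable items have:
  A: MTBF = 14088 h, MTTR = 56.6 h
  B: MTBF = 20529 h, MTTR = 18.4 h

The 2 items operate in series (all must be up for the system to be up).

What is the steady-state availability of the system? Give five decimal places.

0.99511

A(A) = MTBF/(MTBF+MTTR) = 14088/(14088+56.6) = 0.995998
A(B) = MTBF/(MTBF+MTTR) = 20529/(20529+18.4) = 0.999105
Series availability: 0.995998 × 0.999105 = 0.99511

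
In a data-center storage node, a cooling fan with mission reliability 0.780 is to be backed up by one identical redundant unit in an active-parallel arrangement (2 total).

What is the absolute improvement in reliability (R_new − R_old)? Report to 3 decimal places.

0.172

R_before = 0.780
R_after = 1 − (1 − 0.780)^2 = 0.952
ΔR = 0.952 − 0.780 = 0.172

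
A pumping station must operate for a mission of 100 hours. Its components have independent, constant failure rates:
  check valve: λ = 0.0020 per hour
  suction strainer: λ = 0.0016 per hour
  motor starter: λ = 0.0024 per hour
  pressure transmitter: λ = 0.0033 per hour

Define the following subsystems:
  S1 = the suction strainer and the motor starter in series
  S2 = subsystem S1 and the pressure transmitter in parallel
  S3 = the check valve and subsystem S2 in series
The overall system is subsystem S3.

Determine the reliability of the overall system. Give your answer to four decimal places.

R(check valve) = exp(−0.0020 × 100) = 0.818731
R(suction strainer) = exp(−0.0016 × 100) = 0.852144
R(motor starter) = exp(−0.0024 × 100) = 0.786628
R(pressure transmitter) = exp(−0.0033 × 100) = 0.718924
Series (suction strainer and motor starter): 0.852144 × 0.786628 = 0.670320
Parallel ([0.670320] and pressure transmitter): 1 − (1 − 0.670320)(1 − 0.718924) = 0.907335
Series (check valve and [0.907335]): 0.818731 × 0.907335 = 0.7429

0.7429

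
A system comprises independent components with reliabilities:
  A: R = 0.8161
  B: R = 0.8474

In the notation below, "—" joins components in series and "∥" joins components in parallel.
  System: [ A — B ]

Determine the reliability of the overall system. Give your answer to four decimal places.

0.6916

Series (A and B): 0.816100 × 0.847400 = 0.6916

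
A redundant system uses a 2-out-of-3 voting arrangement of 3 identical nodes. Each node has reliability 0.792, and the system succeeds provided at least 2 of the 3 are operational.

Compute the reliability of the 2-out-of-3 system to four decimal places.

R = Σ_{i=2}^{3} C(3,i) p^i (1−p)^{3−i} with p = 0.792
C(3,2)·0.792^2·0.208^1 = 0.391413
C(3,3)·0.792^3·0.208^0 = 0.496793
Sum = 0.8882

0.8882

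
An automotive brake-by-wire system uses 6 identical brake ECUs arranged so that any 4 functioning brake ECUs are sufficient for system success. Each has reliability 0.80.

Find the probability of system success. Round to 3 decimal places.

0.901

R = Σ_{i=4}^{6} C(6,i) p^i (1−p)^{6−i} with p = 0.80
C(6,4)·0.80^4·0.20^2 = 0.24576
C(6,5)·0.80^5·0.20^1 = 0.39322
C(6,6)·0.80^6·0.20^0 = 0.26214
Sum = 0.901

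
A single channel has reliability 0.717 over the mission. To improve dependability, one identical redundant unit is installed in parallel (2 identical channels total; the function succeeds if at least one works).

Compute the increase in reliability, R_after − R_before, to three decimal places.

0.203

R_before = 0.717
R_after = 1 − (1 − 0.717)^2 = 0.920
ΔR = 0.920 − 0.717 = 0.203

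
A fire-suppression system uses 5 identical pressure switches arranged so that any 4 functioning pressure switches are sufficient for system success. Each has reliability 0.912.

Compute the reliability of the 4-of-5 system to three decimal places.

R = Σ_{i=4}^{5} C(5,i) p^i (1−p)^{5−i} with p = 0.912
C(5,4)·0.912^4·0.088^1 = 0.30439
C(5,5)·0.912^5·0.088^0 = 0.63092
Sum = 0.935

0.935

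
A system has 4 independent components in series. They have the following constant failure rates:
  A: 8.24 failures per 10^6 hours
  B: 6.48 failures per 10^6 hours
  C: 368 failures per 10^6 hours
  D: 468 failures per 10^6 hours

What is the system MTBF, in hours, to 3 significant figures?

Series of exponential components: λ_sys = Σ λ_i
λ_sys = 0.00000824 + 0.00000648 + 0.000368 + 0.000468 = 8.5072e-04 /h
MTBF = 1 / λ_sys = 1180 h

1180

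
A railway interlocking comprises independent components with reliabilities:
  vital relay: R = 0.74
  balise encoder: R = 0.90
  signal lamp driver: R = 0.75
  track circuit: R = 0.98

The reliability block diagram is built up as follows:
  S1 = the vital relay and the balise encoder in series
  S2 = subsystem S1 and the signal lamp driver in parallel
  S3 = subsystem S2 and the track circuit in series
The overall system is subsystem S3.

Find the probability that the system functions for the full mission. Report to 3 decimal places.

0.898

Series (vital relay and balise encoder): 0.74000 × 0.90000 = 0.66600
Parallel ([0.66600] and signal lamp driver): 1 − (1 − 0.66600)(1 − 0.75000) = 0.91650
Series ([0.91650] and track circuit): 0.91650 × 0.98000 = 0.898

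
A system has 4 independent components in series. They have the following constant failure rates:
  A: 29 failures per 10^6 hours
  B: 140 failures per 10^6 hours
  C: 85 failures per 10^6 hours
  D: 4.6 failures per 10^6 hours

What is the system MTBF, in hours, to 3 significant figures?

3870

Series of exponential components: λ_sys = Σ λ_i
λ_sys = 0.000029 + 0.00014 + 0.000085 + 0.0000046 = 2.5860e-04 /h
MTBF = 1 / λ_sys = 3870 h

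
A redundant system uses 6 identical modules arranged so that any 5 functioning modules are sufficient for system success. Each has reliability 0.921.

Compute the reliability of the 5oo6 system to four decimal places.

0.9244

R = Σ_{i=5}^{6} C(6,i) p^i (1−p)^{6−i} with p = 0.921
C(6,5)·0.921^5·0.079^1 = 0.314106
C(6,6)·0.921^6·0.079^0 = 0.610320
Sum = 0.9244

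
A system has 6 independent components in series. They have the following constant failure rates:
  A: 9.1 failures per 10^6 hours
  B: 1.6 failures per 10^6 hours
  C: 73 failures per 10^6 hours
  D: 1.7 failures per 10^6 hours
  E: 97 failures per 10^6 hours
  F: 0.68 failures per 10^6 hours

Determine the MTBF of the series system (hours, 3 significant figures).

Series of exponential components: λ_sys = Σ λ_i
λ_sys = 0.0000091 + 0.0000016 + 0.000073 + 0.0000017 + 0.000097 + 0.00000068 = 1.8308e-04 /h
MTBF = 1 / λ_sys = 5460 h

5460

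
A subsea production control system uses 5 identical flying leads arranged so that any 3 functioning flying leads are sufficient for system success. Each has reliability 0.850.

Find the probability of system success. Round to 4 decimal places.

R = Σ_{i=3}^{5} C(5,i) p^i (1−p)^{5−i} with p = 0.850
C(5,3)·0.850^3·0.150^2 = 0.138178
C(5,4)·0.850^4·0.150^1 = 0.391505
C(5,5)·0.850^5·0.150^0 = 0.443705
Sum = 0.9734

0.9734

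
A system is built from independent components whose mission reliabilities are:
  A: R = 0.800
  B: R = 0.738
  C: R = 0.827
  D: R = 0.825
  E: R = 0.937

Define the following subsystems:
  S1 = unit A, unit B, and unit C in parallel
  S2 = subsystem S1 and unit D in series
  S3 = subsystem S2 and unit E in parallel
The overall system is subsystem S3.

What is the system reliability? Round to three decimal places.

0.989

Parallel (A, B, and C): 1 − (1 − 0.80000)(1 − 0.73800)(1 − 0.82700) = 0.99093
Series ([0.99093] and D): 0.99093 × 0.82500 = 0.81752
Parallel ([0.81752] and E): 1 − (1 − 0.81752)(1 − 0.93700) = 0.989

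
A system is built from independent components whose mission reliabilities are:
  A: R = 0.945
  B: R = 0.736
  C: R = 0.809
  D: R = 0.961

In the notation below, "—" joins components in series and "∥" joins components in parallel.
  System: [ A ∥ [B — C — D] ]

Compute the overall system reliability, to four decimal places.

0.9765

Series (B, C, and D): 0.736000 × 0.809000 × 0.961000 = 0.572202
Parallel (A and [0.572202]): 1 − (1 − 0.945000)(1 − 0.572202) = 0.9765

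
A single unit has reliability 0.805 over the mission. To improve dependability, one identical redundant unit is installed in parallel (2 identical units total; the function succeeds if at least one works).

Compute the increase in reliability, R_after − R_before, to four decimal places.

0.1570

R_before = 0.805
R_after = 1 − (1 − 0.805)^2 = 0.9620
ΔR = 0.9620 − 0.805 = 0.1570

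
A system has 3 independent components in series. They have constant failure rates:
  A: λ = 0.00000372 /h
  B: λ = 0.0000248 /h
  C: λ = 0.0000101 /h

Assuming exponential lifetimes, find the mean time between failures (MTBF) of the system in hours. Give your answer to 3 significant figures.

25900

Series of exponential components: λ_sys = Σ λ_i
λ_sys = 0.00000372 + 0.0000248 + 0.0000101 = 3.8620e-05 /h
MTBF = 1 / λ_sys = 25900 h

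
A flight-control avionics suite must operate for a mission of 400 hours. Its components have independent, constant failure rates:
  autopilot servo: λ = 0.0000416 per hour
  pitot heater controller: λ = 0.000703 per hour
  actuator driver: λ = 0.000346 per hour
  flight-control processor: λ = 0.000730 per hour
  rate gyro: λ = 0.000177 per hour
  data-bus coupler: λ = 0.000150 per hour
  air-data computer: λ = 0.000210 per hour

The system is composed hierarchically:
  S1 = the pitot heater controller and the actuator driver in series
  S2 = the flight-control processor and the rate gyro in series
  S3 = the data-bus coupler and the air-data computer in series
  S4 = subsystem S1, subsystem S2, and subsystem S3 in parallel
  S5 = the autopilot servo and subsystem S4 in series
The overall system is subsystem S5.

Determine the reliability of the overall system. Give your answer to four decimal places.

R(autopilot servo) = exp(−0.0000416 × 400) = 0.983498
R(pitot heater controller) = exp(−0.000703 × 400) = 0.754877
R(actuator driver) = exp(−0.000346 × 400) = 0.870750
R(flight-control processor) = exp(−0.000730 × 400) = 0.746769
R(rate gyro) = exp(−0.000177 × 400) = 0.931648
R(data-bus coupler) = exp(−0.000150 × 400) = 0.941765
R(air-data computer) = exp(−0.000210 × 400) = 0.919431
Series (pitot heater controller and actuator driver): 0.754877 × 0.870750 = 0.657309
Series (flight-control processor and rate gyro): 0.746769 × 0.931648 = 0.695726
Series (data-bus coupler and air-data computer): 0.941765 × 0.919431 = 0.865888
Parallel ([0.657309], [0.695726], and [0.865888]): 1 − (1 − 0.657309)(1 − 0.695726)(1 − 0.865888) = 0.986016
Series (autopilot servo and [0.986016]): 0.983498 × 0.986016 = 0.9697

0.9697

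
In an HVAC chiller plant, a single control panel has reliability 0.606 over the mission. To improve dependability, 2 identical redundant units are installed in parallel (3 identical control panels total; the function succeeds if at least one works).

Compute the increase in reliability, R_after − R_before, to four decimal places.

R_before = 0.606
R_after = 1 − (1 − 0.606)^3 = 0.9388
ΔR = 0.9388 − 0.606 = 0.3328

0.3328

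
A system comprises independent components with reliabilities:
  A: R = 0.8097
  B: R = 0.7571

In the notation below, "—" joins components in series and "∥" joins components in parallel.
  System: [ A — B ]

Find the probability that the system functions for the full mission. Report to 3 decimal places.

0.613

Series (A and B): 0.80970 × 0.75710 = 0.613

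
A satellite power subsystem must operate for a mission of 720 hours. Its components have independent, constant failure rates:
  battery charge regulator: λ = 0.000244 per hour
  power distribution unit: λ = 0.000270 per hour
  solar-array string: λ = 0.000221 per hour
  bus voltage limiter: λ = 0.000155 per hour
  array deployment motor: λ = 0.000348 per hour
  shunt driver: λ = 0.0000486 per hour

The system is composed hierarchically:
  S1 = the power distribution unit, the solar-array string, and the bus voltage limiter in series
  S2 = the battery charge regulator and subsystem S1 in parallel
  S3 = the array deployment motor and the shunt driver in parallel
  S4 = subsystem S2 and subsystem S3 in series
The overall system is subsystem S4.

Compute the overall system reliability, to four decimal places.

R(battery charge regulator) = exp(−0.000244 × 720) = 0.838886
R(power distribution unit) = exp(−0.000270 × 720) = 0.823329
R(solar-array string) = exp(−0.000221 × 720) = 0.852894
R(bus voltage limiter) = exp(−0.000155 × 720) = 0.894402
R(array deployment motor) = exp(−0.000348 × 720) = 0.778365
R(shunt driver) = exp(−0.0000486 × 720) = 0.965613
Series (power distribution unit, solar-array string, and bus voltage limiter): 0.823329 × 0.852894 × 0.894402 = 0.628060
Parallel (battery charge regulator and [0.628060]): 1 − (1 − 0.838886)(1 − 0.628060) = 0.940075
Parallel (array deployment motor and shunt driver): 1 − (1 − 0.778365)(1 − 0.965613) = 0.992379
Series ([0.940075] and [0.992379]): 0.940075 × 0.992379 = 0.9329

0.9329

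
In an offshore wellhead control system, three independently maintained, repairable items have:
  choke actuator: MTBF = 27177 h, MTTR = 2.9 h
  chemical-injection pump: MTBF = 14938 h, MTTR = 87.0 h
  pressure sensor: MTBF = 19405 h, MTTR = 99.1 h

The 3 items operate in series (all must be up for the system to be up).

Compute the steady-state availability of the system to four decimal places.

A(choke actuator) = MTBF/(MTBF+MTTR) = 27177/(27177+2.9) = 0.999893
A(chemical-injection pump) = MTBF/(MTBF+MTTR) = 14938/(14938+87.0) = 0.994210
A(pressure sensor) = MTBF/(MTBF+MTTR) = 19405/(19405+99.1) = 0.994919
Series availability: 0.999893 × 0.994210 × 0.994919 = 0.9891

0.9891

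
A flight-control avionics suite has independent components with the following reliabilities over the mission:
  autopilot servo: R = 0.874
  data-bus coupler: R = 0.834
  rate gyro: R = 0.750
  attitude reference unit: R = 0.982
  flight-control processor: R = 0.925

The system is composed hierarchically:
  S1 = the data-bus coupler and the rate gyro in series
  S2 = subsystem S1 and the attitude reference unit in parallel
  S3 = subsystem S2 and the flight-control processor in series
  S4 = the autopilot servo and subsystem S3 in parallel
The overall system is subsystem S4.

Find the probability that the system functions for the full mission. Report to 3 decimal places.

Series (data-bus coupler and rate gyro): 0.83400 × 0.75000 = 0.62550
Parallel ([0.62550] and attitude reference unit): 1 − (1 − 0.62550)(1 − 0.98200) = 0.99326
Series ([0.99326] and flight-control processor): 0.99326 × 0.92500 = 0.91877
Parallel (autopilot servo and [0.91877]): 1 − (1 − 0.87400)(1 − 0.91877) = 0.990

0.990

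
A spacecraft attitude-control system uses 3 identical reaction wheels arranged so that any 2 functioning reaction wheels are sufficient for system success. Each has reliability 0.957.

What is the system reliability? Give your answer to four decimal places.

0.9946

R = Σ_{i=2}^{3} C(3,i) p^i (1−p)^{3−i} with p = 0.957
C(3,2)·0.957^2·0.043^1 = 0.118145
C(3,3)·0.957^3·0.043^0 = 0.876467
Sum = 0.9946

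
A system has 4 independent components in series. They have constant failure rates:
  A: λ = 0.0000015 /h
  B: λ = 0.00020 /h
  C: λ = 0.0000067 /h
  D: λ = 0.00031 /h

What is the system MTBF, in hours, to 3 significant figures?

1930

Series of exponential components: λ_sys = Σ λ_i
λ_sys = 0.0000015 + 0.00020 + 0.0000067 + 0.00031 = 5.1820e-04 /h
MTBF = 1 / λ_sys = 1930 h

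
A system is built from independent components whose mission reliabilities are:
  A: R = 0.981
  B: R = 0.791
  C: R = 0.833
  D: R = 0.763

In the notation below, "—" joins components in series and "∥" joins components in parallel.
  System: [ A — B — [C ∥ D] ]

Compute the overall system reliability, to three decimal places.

Parallel (C and D): 1 − (1 − 0.83300)(1 − 0.76300) = 0.96042
Series (A, B, and [0.96042]): 0.98100 × 0.79100 × 0.96042 = 0.745

0.745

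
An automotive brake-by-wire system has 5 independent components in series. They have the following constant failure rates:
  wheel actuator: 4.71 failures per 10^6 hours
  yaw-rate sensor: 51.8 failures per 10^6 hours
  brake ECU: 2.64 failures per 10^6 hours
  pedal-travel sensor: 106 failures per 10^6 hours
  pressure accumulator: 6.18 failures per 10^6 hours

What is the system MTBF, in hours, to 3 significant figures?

Series of exponential components: λ_sys = Σ λ_i
λ_sys = 0.00000471 + 0.0000518 + 0.00000264 + 0.000106 + 0.00000618 = 1.7133e-04 /h
MTBF = 1 / λ_sys = 5840 h

5840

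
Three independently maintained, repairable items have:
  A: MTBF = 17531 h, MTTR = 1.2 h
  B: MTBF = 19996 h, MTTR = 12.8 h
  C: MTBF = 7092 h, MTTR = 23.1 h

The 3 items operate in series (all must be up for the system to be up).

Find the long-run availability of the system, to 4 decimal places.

0.9960

A(A) = MTBF/(MTBF+MTTR) = 17531/(17531+1.2) = 0.999932
A(B) = MTBF/(MTBF+MTTR) = 19996/(19996+12.8) = 0.999360
A(C) = MTBF/(MTBF+MTTR) = 7092/(7092+23.1) = 0.996753
Series availability: 0.999932 × 0.999360 × 0.996753 = 0.9960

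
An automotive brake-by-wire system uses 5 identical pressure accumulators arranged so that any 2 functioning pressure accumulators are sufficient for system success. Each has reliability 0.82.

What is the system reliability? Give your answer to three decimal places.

R = Σ_{i=2}^{5} C(5,i) p^i (1−p)^{5−i} with p = 0.82
C(5,2)·0.82^2·0.18^3 = 0.03921
C(5,3)·0.82^3·0.18^2 = 0.17864
C(5,4)·0.82^4·0.18^1 = 0.40691
C(5,5)·0.82^5·0.18^0 = 0.37074
Sum = 0.996

0.996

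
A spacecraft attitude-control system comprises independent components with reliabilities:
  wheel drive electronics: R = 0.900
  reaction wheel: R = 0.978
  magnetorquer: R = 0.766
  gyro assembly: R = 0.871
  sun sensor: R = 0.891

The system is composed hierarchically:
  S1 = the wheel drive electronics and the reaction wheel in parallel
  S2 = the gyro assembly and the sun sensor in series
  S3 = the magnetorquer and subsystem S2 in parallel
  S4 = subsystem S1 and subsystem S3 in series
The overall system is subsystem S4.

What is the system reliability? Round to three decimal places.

Parallel (wheel drive electronics and reaction wheel): 1 − (1 − 0.90000)(1 − 0.97800) = 0.99780
Series (gyro assembly and sun sensor): 0.87100 × 0.89100 = 0.77606
Parallel (magnetorquer and [0.77606]): 1 − (1 − 0.76600)(1 − 0.77606) = 0.94760
Series ([0.99780] and [0.94760]): 0.99780 × 0.94760 = 0.946

0.946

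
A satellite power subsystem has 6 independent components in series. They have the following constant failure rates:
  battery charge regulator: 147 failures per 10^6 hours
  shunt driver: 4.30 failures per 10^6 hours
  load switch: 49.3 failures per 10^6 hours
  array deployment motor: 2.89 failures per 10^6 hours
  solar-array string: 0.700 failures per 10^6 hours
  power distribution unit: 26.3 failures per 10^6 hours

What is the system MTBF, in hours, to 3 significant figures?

Series of exponential components: λ_sys = Σ λ_i
λ_sys = 0.000147 + 0.00000430 + 0.0000493 + 0.00000289 + 0.000000700 + 0.0000263 = 2.3049e-04 /h
MTBF = 1 / λ_sys = 4340 h

4340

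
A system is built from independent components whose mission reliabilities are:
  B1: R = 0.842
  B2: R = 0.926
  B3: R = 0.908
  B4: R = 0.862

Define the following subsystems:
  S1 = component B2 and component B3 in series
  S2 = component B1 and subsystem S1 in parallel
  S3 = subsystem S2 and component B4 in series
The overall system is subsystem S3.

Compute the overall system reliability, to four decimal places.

0.8403

Series (B2 and B3): 0.926000 × 0.908000 = 0.840808
Parallel (B1 and [0.840808]): 1 − (1 − 0.842000)(1 − 0.840808) = 0.974848
Series ([0.974848] and B4): 0.974848 × 0.862000 = 0.8403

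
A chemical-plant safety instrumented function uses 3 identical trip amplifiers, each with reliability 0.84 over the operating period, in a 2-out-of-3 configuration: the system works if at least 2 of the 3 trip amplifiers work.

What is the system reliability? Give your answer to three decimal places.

0.931

R = Σ_{i=2}^{3} C(3,i) p^i (1−p)^{3−i} with p = 0.84
C(3,2)·0.84^2·0.16^1 = 0.33869
C(3,3)·0.84^3·0.16^0 = 0.59270
Sum = 0.931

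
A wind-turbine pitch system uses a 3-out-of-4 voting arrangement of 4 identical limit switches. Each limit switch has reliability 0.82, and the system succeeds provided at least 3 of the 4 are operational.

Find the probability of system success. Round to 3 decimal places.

0.849

R = Σ_{i=3}^{4} C(4,i) p^i (1−p)^{4−i} with p = 0.82
C(4,3)·0.82^3·0.18^1 = 0.39698
C(4,4)·0.82^4·0.18^0 = 0.45212
Sum = 0.849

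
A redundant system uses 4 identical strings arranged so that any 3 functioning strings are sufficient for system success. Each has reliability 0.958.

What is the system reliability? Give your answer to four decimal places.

0.9900

R = Σ_{i=3}^{4} C(4,i) p^i (1−p)^{4−i} with p = 0.958
C(4,3)·0.958^3·0.042^1 = 0.147709
C(4,4)·0.958^4·0.042^0 = 0.842291
Sum = 0.9900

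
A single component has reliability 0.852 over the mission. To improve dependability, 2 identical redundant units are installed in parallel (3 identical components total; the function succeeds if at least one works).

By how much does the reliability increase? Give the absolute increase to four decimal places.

R_before = 0.852
R_after = 1 − (1 − 0.852)^3 = 0.9968
ΔR = 0.9968 − 0.852 = 0.1448

0.1448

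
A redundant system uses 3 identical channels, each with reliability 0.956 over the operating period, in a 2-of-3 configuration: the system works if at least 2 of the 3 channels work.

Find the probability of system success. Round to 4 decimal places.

0.9944

R = Σ_{i=2}^{3} C(3,i) p^i (1−p)^{3−i} with p = 0.956
C(3,2)·0.956^2·0.044^1 = 0.120640
C(3,3)·0.956^3·0.044^0 = 0.873723
Sum = 0.9944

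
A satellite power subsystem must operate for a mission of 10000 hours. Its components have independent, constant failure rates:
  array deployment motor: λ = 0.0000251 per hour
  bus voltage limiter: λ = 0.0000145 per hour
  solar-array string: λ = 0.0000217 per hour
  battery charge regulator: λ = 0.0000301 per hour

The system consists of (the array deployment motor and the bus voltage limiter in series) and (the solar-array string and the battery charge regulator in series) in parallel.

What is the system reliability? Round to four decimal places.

R(array deployment motor) = exp(−0.0000251 × 10000) = 0.778022
R(bus voltage limiter) = exp(−0.0000145 × 10000) = 0.865022
R(solar-array string) = exp(−0.0000217 × 10000) = 0.804930
R(battery charge regulator) = exp(−0.0000301 × 10000) = 0.740078
Series (array deployment motor and bus voltage limiter): 0.778022 × 0.865022 = 0.673006
Series (solar-array string and battery charge regulator): 0.804930 × 0.740078 = 0.595711
Parallel ([0.673006] and [0.595711]): 1 − (1 − 0.673006)(1 − 0.595711) = 0.8678

0.8678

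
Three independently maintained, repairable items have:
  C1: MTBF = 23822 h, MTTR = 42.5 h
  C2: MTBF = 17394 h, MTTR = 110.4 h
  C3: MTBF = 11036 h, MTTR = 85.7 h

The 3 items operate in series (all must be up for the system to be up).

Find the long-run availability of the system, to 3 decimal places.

0.984

A(C1) = MTBF/(MTBF+MTTR) = 23822/(23822+42.5) = 0.998219
A(C2) = MTBF/(MTBF+MTTR) = 17394/(17394+110.4) = 0.993693
A(C3) = MTBF/(MTBF+MTTR) = 11036/(11036+85.7) = 0.992294
Series availability: 0.998219 × 0.993693 × 0.992294 = 0.984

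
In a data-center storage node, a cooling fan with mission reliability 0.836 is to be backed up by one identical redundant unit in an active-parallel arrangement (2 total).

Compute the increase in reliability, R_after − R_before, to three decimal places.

0.137

R_before = 0.836
R_after = 1 − (1 − 0.836)^2 = 0.973
ΔR = 0.973 − 0.836 = 0.137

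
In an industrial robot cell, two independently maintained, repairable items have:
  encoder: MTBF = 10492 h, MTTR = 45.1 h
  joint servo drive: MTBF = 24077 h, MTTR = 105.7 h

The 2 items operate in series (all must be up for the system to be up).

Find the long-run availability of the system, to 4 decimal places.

0.9914

A(encoder) = MTBF/(MTBF+MTTR) = 10492/(10492+45.1) = 0.995720
A(joint servo drive) = MTBF/(MTBF+MTTR) = 24077/(24077+105.7) = 0.995629
Series availability: 0.995720 × 0.995629 = 0.9914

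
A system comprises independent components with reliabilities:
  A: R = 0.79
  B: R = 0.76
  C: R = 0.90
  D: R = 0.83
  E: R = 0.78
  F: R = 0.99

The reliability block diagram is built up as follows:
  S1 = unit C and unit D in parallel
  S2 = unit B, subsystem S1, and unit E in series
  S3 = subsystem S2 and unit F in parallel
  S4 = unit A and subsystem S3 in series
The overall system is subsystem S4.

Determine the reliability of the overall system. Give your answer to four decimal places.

0.7867

Parallel (C and D): 1 − (1 − 0.900000)(1 − 0.830000) = 0.983000
Series (B, [0.983000], and E): 0.760000 × 0.983000 × 0.780000 = 0.582722
Parallel ([0.582722] and F): 1 − (1 − 0.582722)(1 − 0.990000) = 0.995827
Series (A and [0.995827]): 0.790000 × 0.995827 = 0.7867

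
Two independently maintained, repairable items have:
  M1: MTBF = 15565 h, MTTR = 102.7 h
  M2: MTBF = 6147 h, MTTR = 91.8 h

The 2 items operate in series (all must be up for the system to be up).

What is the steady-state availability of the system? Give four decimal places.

0.9788

A(M1) = MTBF/(MTBF+MTTR) = 15565/(15565+102.7) = 0.993445
A(M2) = MTBF/(MTBF+MTTR) = 6147/(6147+91.8) = 0.985286
Series availability: 0.993445 × 0.985286 = 0.9788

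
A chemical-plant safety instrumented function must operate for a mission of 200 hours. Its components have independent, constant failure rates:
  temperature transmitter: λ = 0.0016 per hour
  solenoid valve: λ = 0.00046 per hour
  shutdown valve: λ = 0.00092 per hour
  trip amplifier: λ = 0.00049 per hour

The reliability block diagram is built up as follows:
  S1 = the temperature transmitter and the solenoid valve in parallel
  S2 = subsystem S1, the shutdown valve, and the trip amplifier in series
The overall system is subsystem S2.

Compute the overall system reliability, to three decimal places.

0.736

R(temperature transmitter) = exp(−0.0016 × 200) = 0.72615
R(solenoid valve) = exp(−0.00046 × 200) = 0.91211
R(shutdown valve) = exp(−0.00092 × 200) = 0.83194
R(trip amplifier) = exp(−0.00049 × 200) = 0.90665
Parallel (temperature transmitter and solenoid valve): 1 − (1 − 0.72615)(1 − 0.91211) = 0.97593
Series ([0.97593], shutdown valve, and trip amplifier): 0.97593 × 0.83194 × 0.90665 = 0.736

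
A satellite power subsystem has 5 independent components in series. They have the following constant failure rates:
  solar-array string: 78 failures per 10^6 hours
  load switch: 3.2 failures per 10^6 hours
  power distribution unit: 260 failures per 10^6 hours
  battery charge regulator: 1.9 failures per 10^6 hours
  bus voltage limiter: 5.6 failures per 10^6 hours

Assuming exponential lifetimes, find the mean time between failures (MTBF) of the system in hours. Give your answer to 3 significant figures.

Series of exponential components: λ_sys = Σ λ_i
λ_sys = 0.000078 + 0.0000032 + 0.00026 + 0.0000019 + 0.0000056 = 3.4870e-04 /h
MTBF = 1 / λ_sys = 2870 h

2870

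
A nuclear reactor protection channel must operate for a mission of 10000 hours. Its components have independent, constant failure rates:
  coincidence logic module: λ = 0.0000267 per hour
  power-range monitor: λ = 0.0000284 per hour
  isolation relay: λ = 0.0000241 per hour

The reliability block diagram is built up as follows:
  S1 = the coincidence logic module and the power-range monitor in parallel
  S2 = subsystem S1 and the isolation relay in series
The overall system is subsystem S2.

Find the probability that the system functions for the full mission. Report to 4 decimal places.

R(coincidence logic module) = exp(−0.0000267 × 10000) = 0.765673
R(power-range monitor) = exp(−0.0000284 × 10000) = 0.752767
R(isolation relay) = exp(−0.0000241 × 10000) = 0.785842
Parallel (coincidence logic module and power-range monitor): 1 − (1 − 0.765673)(1 − 0.752767) = 0.942067
Series ([0.942067] and isolation relay): 0.942067 × 0.785842 = 0.7403

0.7403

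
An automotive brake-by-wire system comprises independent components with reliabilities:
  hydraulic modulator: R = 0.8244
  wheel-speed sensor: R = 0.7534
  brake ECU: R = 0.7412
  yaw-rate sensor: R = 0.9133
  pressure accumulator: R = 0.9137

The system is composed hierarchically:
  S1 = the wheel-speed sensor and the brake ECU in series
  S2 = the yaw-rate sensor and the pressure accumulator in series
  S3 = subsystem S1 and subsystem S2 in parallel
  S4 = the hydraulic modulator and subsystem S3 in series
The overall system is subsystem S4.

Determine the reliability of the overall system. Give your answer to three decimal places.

0.764

Series (wheel-speed sensor and brake ECU): 0.75340 × 0.74120 = 0.55842
Series (yaw-rate sensor and pressure accumulator): 0.91330 × 0.91370 = 0.83448
Parallel ([0.55842] and [0.83448]): 1 − (1 − 0.55842)(1 − 0.83448) = 0.92691
Series (hydraulic modulator and [0.92691]): 0.82440 × 0.92691 = 0.764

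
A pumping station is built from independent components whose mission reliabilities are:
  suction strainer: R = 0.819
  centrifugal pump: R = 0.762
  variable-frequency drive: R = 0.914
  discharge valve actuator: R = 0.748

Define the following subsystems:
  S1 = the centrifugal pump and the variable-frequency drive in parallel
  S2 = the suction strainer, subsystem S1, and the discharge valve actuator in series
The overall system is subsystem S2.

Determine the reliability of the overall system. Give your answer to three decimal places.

Parallel (centrifugal pump and variable-frequency drive): 1 − (1 − 0.76200)(1 − 0.91400) = 0.97953
Series (suction strainer, [0.97953], and discharge valve actuator): 0.81900 × 0.97953 × 0.74800 = 0.600

0.600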